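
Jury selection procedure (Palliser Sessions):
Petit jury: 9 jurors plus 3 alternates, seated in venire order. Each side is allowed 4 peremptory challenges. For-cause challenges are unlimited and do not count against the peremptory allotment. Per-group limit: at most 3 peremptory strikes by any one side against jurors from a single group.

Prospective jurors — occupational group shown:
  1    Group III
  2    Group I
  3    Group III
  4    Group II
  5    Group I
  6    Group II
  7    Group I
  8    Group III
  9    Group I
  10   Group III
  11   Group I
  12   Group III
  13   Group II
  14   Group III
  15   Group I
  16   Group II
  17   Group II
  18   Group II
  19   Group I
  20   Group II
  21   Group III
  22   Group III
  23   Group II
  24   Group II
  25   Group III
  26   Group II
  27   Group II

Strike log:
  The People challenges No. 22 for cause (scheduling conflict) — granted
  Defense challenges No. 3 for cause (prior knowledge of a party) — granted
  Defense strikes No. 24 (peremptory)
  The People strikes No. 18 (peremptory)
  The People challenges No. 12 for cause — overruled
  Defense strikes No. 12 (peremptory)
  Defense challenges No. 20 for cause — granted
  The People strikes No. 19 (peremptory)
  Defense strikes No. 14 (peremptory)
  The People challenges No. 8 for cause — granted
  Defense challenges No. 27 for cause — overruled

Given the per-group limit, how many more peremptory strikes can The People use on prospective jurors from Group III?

The People peremptories so far: #18, #19 — 2 of 4 used, 2 left overall.
Against Group III: none yet — per-group cap 3 leaves 3.
Binding limit: min(2, 3) = 2.

2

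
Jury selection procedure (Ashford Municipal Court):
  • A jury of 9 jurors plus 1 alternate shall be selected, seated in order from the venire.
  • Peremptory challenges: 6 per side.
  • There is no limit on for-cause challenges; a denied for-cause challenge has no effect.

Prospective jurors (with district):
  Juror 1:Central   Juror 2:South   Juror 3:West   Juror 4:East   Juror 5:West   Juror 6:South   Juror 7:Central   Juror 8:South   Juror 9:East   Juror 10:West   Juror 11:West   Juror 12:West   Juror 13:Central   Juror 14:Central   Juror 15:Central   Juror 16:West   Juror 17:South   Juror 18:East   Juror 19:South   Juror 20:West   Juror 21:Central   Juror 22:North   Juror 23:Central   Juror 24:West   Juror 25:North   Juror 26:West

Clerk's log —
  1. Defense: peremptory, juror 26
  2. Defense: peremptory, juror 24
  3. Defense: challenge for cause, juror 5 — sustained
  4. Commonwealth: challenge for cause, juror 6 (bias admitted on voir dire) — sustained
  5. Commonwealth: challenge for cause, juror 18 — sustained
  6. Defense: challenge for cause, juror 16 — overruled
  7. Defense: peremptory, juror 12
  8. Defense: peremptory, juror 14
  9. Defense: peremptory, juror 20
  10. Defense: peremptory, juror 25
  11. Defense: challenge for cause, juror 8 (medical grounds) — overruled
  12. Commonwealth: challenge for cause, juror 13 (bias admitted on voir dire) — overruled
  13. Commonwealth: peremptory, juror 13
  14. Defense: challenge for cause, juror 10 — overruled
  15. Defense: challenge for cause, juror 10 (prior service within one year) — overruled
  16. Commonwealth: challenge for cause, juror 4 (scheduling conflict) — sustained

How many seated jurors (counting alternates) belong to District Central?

3

Removed: #4, #5, #6, #12, #13, #14, #18, #20, #24, #25, #26.
Seated (10 incl. alternates): #1, #2, #3, #7, #8, #9, #10, #11, #15, #16.
Of those, in District Central: #1, #7, #15 → 3.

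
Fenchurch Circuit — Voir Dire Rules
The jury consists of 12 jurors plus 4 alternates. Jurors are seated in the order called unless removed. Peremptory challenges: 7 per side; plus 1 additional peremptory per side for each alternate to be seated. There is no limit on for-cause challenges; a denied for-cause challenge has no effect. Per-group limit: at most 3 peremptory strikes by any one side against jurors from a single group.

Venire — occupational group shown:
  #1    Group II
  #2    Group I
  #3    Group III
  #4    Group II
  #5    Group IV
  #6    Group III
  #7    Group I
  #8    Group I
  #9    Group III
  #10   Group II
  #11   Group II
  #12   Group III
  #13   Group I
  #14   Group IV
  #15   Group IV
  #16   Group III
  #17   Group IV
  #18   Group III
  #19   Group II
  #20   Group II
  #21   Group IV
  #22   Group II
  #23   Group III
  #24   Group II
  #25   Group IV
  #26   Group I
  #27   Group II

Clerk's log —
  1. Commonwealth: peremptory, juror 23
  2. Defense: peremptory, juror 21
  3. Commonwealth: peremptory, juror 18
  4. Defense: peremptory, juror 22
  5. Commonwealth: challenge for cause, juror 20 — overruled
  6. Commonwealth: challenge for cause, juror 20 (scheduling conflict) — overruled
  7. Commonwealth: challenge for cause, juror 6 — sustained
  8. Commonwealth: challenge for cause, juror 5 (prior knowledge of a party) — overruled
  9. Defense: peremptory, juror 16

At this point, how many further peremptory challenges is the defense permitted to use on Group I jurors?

Defense peremptories so far: #21, #22, #16 — 3 of 11 used, 8 left overall.
Against Group I: none yet — per-group cap 3 leaves 3.
Binding limit: min(8, 3) = 3.

3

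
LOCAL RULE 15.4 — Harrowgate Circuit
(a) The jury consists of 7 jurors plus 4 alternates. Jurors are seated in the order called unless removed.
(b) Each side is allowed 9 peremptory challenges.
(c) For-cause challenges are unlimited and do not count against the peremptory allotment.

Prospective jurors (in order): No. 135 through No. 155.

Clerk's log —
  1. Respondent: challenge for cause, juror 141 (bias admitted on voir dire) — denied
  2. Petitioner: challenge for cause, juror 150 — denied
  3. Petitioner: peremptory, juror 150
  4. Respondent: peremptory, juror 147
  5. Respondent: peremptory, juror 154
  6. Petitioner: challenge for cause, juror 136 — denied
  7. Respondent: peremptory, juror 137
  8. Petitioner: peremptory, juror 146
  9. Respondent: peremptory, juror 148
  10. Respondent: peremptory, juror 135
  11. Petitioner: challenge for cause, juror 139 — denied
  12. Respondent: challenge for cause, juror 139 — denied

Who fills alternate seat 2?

Removed: #135, #137, #146, #147, #148, #150, #154. (#136, #139, #141 stay — for-cause denied.)
Seating in order: seats 1–7 → #136, #138, #139, #140, #141, #142, #143; alternates → #144, #145, #149, #151.
So alternate 2 is #145.

145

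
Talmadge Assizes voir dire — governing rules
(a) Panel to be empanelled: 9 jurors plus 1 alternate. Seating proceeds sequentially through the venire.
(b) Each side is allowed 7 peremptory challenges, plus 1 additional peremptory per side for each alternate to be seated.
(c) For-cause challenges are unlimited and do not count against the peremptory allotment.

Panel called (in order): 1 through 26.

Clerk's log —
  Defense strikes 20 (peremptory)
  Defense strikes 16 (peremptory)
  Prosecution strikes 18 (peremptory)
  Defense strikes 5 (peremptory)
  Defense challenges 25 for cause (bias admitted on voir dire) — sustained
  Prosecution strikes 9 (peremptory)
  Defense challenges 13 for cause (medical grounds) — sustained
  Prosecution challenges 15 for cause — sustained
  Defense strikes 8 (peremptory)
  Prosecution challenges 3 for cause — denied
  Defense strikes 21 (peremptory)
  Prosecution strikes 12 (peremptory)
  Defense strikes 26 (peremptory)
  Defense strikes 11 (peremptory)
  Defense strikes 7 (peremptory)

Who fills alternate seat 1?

22

Removed: #5, #7, #8, #9, #11, #12, #13, #15, #16, #18, #20, #21, #25, #26. (#3 stays — for-cause denied.)
Seating in order: seats 1–9 → #1, #2, #3, #4, #6, #10, #14, #17, #19; alternates → #22.
So alternate 1 is #22.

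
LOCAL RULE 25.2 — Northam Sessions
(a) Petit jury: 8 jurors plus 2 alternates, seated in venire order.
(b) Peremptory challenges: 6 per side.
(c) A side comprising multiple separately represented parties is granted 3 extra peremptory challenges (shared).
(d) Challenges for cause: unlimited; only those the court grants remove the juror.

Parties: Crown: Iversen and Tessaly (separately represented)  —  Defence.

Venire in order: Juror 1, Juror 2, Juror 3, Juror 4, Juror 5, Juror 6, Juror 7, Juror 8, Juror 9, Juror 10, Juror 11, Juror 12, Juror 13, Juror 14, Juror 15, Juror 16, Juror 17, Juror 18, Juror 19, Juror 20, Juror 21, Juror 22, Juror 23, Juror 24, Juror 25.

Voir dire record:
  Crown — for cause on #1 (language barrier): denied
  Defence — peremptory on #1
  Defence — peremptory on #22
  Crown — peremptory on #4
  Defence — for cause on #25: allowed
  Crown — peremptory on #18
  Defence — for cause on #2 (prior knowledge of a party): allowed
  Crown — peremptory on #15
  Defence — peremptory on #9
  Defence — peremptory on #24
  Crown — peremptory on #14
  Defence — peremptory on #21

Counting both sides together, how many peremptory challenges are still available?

6

Crown allotment: 6 base + 3 multi-party = 9. Defence allotment: 6.
Crown peremptories used: #4, #18, #15, #14 — 4 (the for-cause on #1 doesn't count).
Defence peremptories used: #1, #22, #9, #24, #21 — 5 (for-cause on #25, #2 don't count).
Remaining: (9 − 4) + (6 − 5) = 6.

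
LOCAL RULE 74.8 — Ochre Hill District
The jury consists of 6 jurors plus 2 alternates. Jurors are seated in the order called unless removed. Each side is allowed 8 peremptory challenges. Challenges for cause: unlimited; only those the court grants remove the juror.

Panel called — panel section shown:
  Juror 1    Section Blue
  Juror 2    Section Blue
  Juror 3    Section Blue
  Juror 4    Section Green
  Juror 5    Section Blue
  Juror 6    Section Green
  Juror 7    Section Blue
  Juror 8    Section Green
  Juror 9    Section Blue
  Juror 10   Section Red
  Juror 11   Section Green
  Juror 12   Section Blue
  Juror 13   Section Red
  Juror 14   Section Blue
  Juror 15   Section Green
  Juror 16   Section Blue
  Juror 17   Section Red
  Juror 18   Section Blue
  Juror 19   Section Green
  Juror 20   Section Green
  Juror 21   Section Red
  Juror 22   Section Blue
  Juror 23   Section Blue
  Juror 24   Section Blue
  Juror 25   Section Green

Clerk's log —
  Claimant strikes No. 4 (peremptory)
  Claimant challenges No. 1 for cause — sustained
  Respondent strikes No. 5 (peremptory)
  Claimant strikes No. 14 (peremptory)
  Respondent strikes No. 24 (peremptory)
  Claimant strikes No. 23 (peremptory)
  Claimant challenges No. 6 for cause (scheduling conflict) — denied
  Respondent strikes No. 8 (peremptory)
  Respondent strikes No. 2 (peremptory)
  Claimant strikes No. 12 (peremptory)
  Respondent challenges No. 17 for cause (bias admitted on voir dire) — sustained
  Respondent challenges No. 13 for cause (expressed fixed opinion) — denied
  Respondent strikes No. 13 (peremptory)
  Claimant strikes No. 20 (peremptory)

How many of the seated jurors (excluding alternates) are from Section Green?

2

Removed: #1, #2, #4, #5, #8, #12, #13, #14, #17, #20, #23, #24.
Seated jurors 1–6: #3, #6, #7, #9, #10, #11 (alternates #15, #16 not counted).
Of those, in Section Green: #6, #11 → 2.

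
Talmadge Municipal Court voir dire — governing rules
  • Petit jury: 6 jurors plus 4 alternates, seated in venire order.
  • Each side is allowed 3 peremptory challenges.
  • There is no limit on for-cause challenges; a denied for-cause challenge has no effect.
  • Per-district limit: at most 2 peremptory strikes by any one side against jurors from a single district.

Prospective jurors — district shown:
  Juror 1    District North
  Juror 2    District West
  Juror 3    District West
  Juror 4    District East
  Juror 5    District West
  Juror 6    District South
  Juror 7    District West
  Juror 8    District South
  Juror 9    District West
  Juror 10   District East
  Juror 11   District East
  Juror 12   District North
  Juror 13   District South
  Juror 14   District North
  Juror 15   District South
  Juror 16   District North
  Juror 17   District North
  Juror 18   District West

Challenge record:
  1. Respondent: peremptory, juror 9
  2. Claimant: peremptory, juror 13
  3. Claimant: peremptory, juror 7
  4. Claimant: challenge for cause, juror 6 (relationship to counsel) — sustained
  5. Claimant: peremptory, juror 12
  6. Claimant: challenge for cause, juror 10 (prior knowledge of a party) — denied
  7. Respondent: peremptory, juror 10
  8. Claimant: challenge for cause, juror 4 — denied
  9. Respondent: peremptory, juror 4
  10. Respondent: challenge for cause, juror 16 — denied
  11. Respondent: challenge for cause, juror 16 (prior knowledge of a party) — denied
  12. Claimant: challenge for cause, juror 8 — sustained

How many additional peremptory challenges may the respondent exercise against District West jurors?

0

Respondent peremptories so far: #9, #10, #4 — 3 of 3 used, 0 left overall.
Against District West: #9 — 1 used; per-district cap 2 leaves 1.
Binding limit: min(0, 1) = 0.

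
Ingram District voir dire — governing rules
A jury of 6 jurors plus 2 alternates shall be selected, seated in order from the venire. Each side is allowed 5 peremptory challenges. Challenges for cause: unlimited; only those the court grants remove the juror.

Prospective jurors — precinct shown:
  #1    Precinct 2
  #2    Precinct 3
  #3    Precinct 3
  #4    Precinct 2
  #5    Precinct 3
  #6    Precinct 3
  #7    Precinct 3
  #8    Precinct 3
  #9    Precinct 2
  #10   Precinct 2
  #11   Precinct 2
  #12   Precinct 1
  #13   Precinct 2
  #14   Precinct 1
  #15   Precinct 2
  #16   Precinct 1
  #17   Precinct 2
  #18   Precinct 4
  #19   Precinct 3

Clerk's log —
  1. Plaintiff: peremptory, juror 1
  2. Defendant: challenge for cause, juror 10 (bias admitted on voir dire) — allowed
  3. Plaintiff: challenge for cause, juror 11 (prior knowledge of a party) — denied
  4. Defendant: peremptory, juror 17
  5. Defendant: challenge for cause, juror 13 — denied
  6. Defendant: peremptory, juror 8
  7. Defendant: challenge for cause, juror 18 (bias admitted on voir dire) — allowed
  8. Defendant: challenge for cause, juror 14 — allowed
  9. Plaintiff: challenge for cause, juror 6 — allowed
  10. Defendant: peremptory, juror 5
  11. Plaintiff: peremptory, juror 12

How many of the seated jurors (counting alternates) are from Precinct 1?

Removed: #1, #5, #6, #8, #10, #12, #14, #17, #18.
Seated (8 incl. alternates): #2, #3, #4, #7, #9, #11, #13, #15.
None of those are in Precinct 1 → 0.

0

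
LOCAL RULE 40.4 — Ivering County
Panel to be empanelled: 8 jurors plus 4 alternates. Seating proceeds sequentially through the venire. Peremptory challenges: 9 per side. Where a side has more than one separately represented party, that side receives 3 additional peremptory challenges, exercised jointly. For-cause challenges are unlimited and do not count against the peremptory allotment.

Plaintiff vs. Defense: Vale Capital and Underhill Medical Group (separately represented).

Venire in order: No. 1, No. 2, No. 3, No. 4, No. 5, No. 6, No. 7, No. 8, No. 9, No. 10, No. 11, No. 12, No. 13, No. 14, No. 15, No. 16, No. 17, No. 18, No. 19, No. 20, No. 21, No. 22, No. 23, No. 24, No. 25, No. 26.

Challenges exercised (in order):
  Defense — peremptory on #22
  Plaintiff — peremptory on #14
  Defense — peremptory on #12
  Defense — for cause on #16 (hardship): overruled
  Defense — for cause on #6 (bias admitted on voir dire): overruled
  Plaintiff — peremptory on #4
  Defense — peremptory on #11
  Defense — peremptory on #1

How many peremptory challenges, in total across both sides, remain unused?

Plaintiff allotment: 9. Defense allotment: 9 base + 3 multi-party = 12.
Plaintiff peremptories used: #14, #4 — 2.
Defense peremptories used: #22, #12, #11, #1 — 4 (for-cause on #16, #6 don't count).
Remaining: (9 − 2) + (12 − 4) = 15.

15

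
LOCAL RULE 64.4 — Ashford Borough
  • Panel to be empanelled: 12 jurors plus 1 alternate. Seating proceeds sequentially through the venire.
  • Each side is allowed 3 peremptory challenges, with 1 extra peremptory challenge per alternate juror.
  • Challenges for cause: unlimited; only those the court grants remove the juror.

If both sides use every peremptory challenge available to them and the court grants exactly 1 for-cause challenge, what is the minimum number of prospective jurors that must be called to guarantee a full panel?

Seats to fill: 12 + 1 alternates = 13.
Peremptories: 3 + 1×1 = 4 per side × 2 sides = 8.
For-cause removals: 1.
Minimum venire: 13 + 8 + 1 = 22.

22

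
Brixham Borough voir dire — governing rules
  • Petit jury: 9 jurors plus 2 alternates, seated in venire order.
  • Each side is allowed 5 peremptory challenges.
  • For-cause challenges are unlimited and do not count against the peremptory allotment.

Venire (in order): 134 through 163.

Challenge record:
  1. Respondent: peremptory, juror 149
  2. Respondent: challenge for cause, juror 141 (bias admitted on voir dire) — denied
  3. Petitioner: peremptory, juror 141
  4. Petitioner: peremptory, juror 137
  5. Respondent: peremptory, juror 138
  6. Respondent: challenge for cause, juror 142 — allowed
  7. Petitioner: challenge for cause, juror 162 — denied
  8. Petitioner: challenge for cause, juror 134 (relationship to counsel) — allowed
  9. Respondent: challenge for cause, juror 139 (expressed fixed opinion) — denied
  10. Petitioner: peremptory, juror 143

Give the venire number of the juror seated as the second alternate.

Removed: #134, #137, #138, #141, #142, #143, #149. (#139, #162 stay — for-cause denied.)
Seating in order: seats 1–9 → #135, #136, #139, #140, #144, #145, #146, #147, #148; alternates → #150, #151.
So alternate 2 is #151.

151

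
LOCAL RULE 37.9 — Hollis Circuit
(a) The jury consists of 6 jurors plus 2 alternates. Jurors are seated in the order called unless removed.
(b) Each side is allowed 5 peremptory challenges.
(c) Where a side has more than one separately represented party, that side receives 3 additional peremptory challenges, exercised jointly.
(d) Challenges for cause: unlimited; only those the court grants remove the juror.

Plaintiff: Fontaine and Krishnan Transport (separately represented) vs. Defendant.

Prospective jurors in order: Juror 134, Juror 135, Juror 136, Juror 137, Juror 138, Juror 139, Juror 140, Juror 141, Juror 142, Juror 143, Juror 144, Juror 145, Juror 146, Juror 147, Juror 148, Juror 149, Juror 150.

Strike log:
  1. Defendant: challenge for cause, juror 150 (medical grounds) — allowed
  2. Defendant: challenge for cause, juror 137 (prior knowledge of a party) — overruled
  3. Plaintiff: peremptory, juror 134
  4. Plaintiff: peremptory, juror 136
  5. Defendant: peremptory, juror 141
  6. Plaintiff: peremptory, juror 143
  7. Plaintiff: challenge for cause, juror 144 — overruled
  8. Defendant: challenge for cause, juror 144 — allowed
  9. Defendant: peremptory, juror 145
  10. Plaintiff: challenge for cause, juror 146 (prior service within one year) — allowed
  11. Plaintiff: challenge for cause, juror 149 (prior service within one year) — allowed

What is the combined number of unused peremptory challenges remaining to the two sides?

8

Plaintiff allotment: 5 base + 3 multi-party = 8. Defendant allotment: 5.
Plaintiff peremptories used: #134, #136, #143 — 3 (for-cause on #144, #146, #149 don't count).
Defendant peremptories used: #141, #145 — 2 (for-cause on #150, #137, #144 don't count).
Remaining: (8 − 3) + (5 − 2) = 8.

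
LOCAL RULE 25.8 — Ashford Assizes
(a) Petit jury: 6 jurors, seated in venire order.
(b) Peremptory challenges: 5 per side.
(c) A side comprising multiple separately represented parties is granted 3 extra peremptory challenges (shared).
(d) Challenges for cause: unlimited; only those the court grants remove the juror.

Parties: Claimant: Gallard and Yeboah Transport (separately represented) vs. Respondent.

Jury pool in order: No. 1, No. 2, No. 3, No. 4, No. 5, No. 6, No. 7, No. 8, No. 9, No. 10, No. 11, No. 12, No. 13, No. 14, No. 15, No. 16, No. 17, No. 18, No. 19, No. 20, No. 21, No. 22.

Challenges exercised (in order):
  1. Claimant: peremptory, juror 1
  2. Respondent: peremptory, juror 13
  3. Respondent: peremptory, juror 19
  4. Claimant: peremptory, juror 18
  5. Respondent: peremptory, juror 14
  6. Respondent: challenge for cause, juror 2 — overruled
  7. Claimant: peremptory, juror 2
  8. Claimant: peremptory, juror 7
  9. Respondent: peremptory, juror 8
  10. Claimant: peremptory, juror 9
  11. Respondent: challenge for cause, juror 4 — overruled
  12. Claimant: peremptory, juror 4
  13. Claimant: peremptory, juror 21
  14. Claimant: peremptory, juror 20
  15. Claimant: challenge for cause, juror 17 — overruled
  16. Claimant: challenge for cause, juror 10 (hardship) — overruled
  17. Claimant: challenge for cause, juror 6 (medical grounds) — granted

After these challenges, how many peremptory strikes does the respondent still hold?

Respondent allotment: 5.
Respondent peremptories used: #13, #19, #14, #8 — 4 (for-cause on #2, #4 don't count).
Remaining: 5 − 4 = 1.

1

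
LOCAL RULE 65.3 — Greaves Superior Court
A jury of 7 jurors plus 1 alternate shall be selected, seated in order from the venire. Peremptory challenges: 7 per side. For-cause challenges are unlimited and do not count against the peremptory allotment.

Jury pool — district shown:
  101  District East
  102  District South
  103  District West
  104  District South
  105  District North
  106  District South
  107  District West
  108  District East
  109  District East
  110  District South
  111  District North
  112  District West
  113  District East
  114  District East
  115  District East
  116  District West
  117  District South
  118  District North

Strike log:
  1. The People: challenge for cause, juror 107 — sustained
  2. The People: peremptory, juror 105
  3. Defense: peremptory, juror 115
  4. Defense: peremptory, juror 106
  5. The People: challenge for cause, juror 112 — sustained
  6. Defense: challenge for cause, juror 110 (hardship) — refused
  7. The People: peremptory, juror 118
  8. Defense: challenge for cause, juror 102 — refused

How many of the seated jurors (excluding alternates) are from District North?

0

Removed: #105, #106, #107, #112, #115, #118.
Seated jurors 1–7: #101, #102, #103, #104, #108, #109, #110 (alternates #111 not counted).
None of those are in District North → 0.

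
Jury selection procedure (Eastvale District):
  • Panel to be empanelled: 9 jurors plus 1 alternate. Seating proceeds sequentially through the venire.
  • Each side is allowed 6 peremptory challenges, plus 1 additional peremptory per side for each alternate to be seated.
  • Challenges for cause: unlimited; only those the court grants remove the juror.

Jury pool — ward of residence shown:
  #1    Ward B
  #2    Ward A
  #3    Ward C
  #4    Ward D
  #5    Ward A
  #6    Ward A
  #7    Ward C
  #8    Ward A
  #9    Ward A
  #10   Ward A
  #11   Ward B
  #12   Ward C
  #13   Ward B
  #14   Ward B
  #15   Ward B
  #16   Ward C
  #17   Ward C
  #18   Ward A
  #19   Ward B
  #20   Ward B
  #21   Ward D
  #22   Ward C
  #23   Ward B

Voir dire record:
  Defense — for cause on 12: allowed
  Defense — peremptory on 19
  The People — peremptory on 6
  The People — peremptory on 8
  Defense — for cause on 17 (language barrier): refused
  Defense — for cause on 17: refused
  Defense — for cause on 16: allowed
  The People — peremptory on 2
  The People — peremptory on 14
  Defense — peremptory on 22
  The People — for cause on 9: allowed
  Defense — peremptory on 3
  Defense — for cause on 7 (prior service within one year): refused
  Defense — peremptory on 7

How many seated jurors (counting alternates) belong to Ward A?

Removed: #2, #3, #6, #7, #8, #9, #12, #14, #16, #19, #22.
Seated (10 incl. alternates): #1, #4, #5, #10, #11, #13, #15, #17, #18, #20.
Of those, in Ward A: #5, #10, #18 → 3.

3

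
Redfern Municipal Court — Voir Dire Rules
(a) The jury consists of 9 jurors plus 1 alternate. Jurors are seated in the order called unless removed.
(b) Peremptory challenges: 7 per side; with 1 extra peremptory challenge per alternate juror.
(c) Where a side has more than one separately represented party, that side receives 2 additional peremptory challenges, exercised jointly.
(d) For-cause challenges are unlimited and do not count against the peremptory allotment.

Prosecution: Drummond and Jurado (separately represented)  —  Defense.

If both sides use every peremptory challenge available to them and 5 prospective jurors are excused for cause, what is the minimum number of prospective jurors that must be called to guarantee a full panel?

Seats to fill: 9 + 1 alternates = 10.
Peremptories — Prosecution: 7 + 1×1 + 2 = 10; Defense: 7 + 1×1 = 8; total 18.
For-cause removals: 5.
Minimum venire: 10 + 18 + 5 = 33.

33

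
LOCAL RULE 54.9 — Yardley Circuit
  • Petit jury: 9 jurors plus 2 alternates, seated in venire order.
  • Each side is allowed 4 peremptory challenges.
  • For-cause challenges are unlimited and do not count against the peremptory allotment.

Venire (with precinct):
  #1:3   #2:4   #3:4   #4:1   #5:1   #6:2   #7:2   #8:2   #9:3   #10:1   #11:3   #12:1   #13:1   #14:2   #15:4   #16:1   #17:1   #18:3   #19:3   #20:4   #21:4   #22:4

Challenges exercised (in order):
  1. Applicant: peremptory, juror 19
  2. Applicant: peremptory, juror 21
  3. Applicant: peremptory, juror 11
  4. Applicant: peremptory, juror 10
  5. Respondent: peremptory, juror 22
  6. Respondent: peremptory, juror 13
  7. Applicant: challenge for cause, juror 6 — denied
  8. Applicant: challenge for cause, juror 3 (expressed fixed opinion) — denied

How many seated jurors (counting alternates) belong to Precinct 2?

Removed: #10, #11, #13, #19, #21, #22.
Seated (11 incl. alternates): #1, #2, #3, #4, #5, #6, #7, #8, #9, #12, #14.
Of those, in Precinct 2: #6, #7, #8, #14 → 4.

4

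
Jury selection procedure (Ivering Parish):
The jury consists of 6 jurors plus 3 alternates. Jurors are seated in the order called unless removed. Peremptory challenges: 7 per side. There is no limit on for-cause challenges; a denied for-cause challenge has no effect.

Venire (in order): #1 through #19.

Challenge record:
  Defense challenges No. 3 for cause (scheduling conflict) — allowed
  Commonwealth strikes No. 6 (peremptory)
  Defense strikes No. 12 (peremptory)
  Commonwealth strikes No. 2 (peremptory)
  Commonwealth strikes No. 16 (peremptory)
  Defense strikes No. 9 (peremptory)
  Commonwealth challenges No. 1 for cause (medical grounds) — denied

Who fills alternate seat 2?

13

Removed: #2, #3, #6, #9, #12, #16. (#1 stays — for-cause denied.)
Seating in order: seats 1–6 → #1, #4, #5, #7, #8, #10; alternates → #11, #13, #14.
So alternate 2 is #13.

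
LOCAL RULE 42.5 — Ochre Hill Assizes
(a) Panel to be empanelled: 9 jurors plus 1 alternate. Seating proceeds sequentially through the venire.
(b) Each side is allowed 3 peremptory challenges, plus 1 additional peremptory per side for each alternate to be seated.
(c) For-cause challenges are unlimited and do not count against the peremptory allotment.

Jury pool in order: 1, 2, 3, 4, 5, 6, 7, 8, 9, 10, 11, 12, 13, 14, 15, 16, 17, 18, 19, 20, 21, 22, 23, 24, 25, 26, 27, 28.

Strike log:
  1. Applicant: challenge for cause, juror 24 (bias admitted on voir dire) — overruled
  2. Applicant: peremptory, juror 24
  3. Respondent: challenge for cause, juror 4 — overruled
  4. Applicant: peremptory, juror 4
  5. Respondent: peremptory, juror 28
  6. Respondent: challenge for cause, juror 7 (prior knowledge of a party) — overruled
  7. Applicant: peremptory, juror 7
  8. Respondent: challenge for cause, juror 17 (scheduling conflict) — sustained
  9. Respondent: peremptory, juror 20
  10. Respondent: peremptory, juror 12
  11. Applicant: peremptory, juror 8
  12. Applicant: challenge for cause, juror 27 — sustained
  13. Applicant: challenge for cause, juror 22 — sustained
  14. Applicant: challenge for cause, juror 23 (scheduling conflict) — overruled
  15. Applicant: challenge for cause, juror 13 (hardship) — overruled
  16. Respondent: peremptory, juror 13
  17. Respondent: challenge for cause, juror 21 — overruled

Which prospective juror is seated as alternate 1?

Removed: #4, #7, #8, #12, #13, #17, #20, #22, #24, #27, #28. (#21, #23 stay — for-cause denied.)
Seating in order: seats 1–9 → #1, #2, #3, #5, #6, #9, #10, #11, #14; alternates → #15.
So alternate 1 is #15.

15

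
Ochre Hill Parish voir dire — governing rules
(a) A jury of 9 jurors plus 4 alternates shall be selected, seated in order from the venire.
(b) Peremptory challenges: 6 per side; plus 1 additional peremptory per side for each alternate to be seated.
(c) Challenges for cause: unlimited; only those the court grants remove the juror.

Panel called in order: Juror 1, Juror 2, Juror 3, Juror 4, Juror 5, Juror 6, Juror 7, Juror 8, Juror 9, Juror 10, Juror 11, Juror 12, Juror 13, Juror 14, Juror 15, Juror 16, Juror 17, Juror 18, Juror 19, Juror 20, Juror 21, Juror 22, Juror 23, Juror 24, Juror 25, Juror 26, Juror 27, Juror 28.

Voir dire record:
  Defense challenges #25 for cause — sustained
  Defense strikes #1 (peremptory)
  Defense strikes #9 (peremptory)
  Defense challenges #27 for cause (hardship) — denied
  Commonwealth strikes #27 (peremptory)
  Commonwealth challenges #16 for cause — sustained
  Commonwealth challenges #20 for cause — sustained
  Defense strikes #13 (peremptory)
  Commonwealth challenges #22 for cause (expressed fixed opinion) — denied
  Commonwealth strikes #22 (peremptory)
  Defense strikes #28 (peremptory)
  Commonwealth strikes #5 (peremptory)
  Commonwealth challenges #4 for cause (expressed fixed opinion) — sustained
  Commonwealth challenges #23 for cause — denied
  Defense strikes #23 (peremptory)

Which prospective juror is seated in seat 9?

14

Removed: #1, #4, #5, #9, #13, #16, #20, #22, #23, #25, #27, #28.
Seating in order: seats 1–9 → #2, #3, #6, #7, #8, #10, #11, #12, #14; alternates → #15, #17, #18, #19.
So seat 9 is #14.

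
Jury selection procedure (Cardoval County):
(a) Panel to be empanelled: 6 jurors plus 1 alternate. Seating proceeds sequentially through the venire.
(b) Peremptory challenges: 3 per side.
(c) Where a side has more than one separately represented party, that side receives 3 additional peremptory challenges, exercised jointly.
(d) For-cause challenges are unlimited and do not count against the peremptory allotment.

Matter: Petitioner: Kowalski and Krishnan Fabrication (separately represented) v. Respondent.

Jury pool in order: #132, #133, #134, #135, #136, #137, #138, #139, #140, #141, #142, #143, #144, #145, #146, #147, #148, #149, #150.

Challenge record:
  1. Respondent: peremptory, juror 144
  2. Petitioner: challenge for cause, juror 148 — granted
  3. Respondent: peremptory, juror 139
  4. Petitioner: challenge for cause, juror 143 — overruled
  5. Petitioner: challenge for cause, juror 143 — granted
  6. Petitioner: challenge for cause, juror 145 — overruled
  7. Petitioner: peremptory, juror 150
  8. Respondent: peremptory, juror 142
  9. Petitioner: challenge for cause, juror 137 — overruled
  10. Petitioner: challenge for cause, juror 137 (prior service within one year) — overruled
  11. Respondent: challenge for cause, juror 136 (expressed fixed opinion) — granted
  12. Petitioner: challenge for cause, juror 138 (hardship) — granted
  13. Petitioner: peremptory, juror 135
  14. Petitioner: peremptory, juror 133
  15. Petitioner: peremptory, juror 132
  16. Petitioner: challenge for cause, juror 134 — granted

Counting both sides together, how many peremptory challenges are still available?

2

Petitioner allotment: 3 base + 3 multi-party = 6. Respondent allotment: 3.
Petitioner peremptories used: #150, #135, #133, #132 — 4 (for-cause on #148, #143, #143, #145, #137, #137, #138, #134 don't count).
Respondent peremptories used: #144, #139, #142 — 3 (the for-cause on #136 doesn't count).
Remaining: (6 − 4) + (3 − 3) = 2.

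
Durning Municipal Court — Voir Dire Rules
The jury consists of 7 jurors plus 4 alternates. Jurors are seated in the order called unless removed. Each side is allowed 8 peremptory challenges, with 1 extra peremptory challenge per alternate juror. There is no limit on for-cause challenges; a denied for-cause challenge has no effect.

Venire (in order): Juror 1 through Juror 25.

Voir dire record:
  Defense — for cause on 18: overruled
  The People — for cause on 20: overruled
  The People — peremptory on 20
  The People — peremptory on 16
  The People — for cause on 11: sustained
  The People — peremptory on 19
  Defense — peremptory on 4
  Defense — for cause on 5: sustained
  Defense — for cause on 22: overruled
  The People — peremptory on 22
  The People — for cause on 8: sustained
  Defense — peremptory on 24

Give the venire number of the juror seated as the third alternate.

14

Removed: #4, #5, #8, #11, #16, #19, #20, #22, #24. (#18 stays — for-cause denied.)
Seating in order: seats 1–7 → #1, #2, #3, #6, #7, #9, #10; alternates → #12, #13, #14, #15.
So alternate 3 is #14.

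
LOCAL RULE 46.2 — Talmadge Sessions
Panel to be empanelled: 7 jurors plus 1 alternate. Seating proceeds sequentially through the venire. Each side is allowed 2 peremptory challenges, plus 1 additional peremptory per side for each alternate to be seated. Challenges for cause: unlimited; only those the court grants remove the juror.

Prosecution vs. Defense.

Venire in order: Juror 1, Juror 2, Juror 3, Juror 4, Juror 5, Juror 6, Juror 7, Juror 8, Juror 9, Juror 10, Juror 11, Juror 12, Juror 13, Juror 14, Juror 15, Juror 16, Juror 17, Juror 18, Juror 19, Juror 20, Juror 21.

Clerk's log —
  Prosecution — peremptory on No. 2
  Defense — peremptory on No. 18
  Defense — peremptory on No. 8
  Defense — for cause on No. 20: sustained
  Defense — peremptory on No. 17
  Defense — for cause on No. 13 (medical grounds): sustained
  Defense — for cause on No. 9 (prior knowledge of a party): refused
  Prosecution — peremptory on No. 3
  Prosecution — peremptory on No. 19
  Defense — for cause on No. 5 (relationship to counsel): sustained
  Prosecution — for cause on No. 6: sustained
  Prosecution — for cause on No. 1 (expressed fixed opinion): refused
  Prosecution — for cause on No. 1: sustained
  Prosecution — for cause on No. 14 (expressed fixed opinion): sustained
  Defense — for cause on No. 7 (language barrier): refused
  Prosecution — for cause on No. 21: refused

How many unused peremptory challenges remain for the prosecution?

Prosecution allotment: 2 base + 1 × 1 alternate = 3.
Prosecution peremptories used: #2, #3, #19 — 3 (for-cause on #6, #1, #1, #14, #21 don't count).
Remaining: 3 − 3 = 0.

0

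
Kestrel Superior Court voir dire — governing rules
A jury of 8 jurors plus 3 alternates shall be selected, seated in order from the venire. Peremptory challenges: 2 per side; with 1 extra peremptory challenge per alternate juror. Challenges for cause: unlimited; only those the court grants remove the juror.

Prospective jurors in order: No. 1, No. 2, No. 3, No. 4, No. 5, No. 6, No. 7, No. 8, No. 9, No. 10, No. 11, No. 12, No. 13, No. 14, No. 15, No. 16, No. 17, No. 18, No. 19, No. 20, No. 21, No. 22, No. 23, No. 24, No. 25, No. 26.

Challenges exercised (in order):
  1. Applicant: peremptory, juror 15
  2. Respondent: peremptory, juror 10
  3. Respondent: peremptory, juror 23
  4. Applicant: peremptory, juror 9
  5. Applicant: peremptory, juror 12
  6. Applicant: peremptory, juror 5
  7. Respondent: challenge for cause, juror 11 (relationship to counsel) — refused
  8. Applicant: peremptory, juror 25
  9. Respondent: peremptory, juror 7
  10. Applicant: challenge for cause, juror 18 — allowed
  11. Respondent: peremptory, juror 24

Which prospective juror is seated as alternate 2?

Removed: #5, #7, #9, #10, #12, #15, #18, #23, #24, #25. (#11 stays — for-cause denied.)
Seating in order: seats 1–8 → #1, #2, #3, #4, #6, #8, #11, #13; alternates → #14, #16, #17.
So alternate 2 is #16.

16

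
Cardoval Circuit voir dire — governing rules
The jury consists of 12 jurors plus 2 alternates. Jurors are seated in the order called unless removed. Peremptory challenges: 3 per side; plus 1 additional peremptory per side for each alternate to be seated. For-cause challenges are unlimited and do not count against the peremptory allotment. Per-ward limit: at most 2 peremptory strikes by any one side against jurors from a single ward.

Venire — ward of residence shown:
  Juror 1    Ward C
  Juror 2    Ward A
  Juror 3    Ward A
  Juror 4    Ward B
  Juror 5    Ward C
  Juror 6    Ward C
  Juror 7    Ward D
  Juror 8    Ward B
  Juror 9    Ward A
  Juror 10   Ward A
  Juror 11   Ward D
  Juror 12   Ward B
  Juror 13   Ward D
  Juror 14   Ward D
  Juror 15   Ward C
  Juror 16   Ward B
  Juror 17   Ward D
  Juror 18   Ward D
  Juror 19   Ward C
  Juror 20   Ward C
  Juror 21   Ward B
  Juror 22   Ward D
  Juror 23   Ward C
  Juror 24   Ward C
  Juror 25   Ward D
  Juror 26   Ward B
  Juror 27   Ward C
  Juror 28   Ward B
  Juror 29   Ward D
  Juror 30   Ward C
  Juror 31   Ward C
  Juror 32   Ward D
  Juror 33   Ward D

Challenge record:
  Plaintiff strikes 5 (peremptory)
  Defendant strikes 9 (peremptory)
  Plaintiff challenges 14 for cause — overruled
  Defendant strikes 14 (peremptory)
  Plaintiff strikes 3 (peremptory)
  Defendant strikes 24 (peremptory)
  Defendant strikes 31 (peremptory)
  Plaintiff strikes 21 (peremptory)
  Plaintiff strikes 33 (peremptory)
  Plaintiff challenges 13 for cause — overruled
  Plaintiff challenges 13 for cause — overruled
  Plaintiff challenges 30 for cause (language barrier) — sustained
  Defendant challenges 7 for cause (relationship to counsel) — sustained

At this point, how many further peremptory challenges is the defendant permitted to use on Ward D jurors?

Defendant peremptories so far: #9, #14, #24, #31 — 4 of 5 used, 1 left overall.
Against Ward D: #14 — 1 used; per-ward cap 2 leaves 1.
Binding limit: min(1, 1) = 1.

1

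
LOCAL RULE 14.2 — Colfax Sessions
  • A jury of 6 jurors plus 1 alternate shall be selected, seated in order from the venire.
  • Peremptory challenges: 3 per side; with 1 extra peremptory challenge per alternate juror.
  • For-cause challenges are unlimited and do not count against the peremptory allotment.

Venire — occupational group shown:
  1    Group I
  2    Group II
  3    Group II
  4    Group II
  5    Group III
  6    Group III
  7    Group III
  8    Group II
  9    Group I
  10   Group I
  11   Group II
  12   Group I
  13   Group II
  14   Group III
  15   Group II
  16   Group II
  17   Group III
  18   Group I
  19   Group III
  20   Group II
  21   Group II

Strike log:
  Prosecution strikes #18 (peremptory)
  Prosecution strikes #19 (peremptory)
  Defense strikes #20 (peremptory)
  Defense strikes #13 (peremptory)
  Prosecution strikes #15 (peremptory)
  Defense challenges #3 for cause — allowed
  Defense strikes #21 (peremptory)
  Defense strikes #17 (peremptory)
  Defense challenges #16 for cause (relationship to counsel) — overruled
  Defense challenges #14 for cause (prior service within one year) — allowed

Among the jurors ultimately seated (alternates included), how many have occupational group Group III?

3

Removed: #3, #13, #14, #15, #17, #18, #19, #20, #21.
Seated (7 incl. alternates): #1, #2, #4, #5, #6, #7, #8.
Of those, in Group III: #5, #6, #7 → 3.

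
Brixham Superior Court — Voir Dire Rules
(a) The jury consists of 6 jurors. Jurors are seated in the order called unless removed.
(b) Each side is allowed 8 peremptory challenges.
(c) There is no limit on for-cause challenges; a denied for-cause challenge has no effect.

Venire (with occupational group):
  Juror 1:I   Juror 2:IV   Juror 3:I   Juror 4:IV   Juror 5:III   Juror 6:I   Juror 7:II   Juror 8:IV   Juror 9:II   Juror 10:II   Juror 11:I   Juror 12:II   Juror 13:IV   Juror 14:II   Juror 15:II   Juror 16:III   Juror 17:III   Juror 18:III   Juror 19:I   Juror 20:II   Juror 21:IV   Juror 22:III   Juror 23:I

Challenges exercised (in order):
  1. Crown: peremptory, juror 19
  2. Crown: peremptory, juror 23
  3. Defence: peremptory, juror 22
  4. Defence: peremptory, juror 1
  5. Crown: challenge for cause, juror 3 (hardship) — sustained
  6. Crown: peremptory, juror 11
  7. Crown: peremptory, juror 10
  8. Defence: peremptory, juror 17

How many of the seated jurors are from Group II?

1

Removed: #1, #3, #10, #11, #17, #19, #22, #23.
Seated jurors 1–6: #2, #4, #5, #6, #7, #8.
Of those, in Group II: #7 → 1.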